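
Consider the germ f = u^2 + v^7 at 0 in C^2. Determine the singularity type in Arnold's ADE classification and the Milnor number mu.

Type A_{6}, Milnor number mu = 6.

The Hessian of f at 0 is [[2, 0], [0, 0]] with rank 1, so corank 1. A Groebner basis of the Jacobian ideal J(f) in C{u,v} is {v^6, u}; counting standard monomials gives mu = 6. Corank 1: A-series; mu = 6 gives A_6.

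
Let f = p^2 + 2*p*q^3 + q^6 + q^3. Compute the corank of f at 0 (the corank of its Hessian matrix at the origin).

Hessian at 0 has rank 1.

1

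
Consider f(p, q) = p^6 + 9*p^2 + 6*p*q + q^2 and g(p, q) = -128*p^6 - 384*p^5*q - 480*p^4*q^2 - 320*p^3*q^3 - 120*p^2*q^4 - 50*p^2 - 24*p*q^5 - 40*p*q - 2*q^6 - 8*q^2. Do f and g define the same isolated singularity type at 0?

The Hessian of f at 0 is [[18, 6], [6, 2]] with rank 1, so corank 1. A Groebner basis of the Jacobian ideal J(f) in C{p,q} is {q^5, p + q/3}; counting standard monomials gives mu = 5. Corank 1: A-series; mu = 5 gives A_5. The Hessian of g at 0 is [[-100, -40], [-40, -16]] with rank 1, so corank 1. A Groebner basis of the Jacobian ideal J(g) in C{p,q} is {q^5, p + 2*q/5}; counting standard monomials gives mu = 5. Corank 1: A-series; mu = 5 gives A_5. Both have type A_5, hence right-equivalent.

Yes.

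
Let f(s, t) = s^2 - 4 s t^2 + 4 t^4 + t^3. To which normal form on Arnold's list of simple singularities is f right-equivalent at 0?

A2

The Hessian of f at 0 has rank 1. Corank 1: A-series; mu = 2 gives A_2.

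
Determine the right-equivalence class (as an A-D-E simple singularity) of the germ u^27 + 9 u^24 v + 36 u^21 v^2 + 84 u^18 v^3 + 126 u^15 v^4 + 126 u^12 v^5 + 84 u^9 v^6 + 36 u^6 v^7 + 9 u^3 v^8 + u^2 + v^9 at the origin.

The Hessian of f at 0 has rank 1. Corank 1: A-series; mu = 8 gives A_8.

A_{8}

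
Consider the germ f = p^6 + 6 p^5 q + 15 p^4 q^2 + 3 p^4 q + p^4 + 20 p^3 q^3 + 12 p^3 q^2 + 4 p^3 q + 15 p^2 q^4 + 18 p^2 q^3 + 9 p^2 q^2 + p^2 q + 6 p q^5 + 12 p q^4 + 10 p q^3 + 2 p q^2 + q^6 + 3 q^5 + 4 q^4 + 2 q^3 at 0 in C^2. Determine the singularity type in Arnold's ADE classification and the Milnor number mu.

Type D_4, Milnor number mu = 4.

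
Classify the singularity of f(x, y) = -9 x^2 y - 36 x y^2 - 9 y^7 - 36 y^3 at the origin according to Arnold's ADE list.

The Hessian of f at 0 has rank 0. Corank 2; j^3 = -9*y*(x + 2*y)^2 has shape L^2 M (L != M), so D-series; mu = 8 gives D_8.

D_8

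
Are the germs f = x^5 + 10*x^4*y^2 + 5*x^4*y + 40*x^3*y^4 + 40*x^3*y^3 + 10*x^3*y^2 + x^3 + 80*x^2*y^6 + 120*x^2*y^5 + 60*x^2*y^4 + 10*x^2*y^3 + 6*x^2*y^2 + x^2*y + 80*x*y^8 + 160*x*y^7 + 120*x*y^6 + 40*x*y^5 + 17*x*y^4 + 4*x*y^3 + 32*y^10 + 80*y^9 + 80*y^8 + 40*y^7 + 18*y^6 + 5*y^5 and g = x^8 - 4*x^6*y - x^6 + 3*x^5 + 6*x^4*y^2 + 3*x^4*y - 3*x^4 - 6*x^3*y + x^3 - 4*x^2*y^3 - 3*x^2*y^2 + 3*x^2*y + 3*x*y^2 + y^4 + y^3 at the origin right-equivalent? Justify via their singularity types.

No.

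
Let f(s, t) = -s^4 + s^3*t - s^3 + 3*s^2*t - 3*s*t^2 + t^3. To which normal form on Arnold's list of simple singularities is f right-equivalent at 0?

The Hessian of f at 0 has rank 0. Corank 2; j^3 = -(s - t)^3 is a perfect cube, so E-series; the 4-jet and mu = 7 give E_7.

E_{7}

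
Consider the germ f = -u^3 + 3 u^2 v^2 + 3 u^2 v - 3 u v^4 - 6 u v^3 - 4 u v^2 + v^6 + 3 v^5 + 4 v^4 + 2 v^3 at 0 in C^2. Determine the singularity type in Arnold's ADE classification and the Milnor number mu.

Type D_{4}, Milnor number mu = 4.

The Hessian of f at 0 is [[0, 0], [0, 0]] with rank 0, so corank 2. A Groebner basis of the Jacobian ideal J(f) in C{u,v} is {v^3, u^2 - 2*v^2/3, u*v - v^2}; counting standard monomials gives mu = 4. Corank 2; j^3 = -(u - v)*(u^2 - 2*u*v + 2*v^2) splits into three distinct lines over C (the quadratic factor has nonzero discriminant), so D_4.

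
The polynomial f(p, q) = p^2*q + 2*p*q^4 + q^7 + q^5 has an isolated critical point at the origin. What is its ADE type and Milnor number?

Type D_{6}, Milnor number mu = 6.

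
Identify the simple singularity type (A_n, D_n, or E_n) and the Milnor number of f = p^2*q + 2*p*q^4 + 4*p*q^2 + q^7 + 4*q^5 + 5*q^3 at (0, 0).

Type D4, Milnor number mu = 4.

The Hessian of f at 0 has rank 0. Corank 2; j^3 = q*(p^2 + 4*p*q + 5*q^2) splits into three distinct lines over C (the quadratic factor has nonzero discriminant), so D_4.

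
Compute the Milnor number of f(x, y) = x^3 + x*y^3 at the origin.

7

The Hessian of f at 0 has rank 0. Corank 2; j^3 = x^3 is a perfect cube, so E-series; the 4-jet and mu = 7 give E_7.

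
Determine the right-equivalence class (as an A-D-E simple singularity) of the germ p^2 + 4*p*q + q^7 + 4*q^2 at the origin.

A_6

The Hessian of f at 0 has rank 1. Corank 1: A-series; mu = 6 gives A_6.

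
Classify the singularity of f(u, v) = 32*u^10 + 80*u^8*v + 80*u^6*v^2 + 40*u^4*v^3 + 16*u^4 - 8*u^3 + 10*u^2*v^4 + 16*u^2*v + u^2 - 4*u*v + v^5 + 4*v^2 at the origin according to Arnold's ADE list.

A_{4}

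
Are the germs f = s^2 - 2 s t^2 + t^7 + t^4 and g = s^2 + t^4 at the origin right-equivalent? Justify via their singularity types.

The Hessian of f at 0 is [[2, 0], [0, 0]] with rank 1, so corank 1. A Groebner basis of the Jacobian ideal J(f) in C{s,t} is {s^3, -s + t^2}; counting standard monomials gives mu = 6. Corank 1: A-series; mu = 6 gives A_6. The Hessian of g at 0 is [[2, 0], [0, 0]] with rank 1, so corank 1. A Groebner basis of the Jacobian ideal J(g) in C{s,t} is {t^3, s}; counting standard monomials gives mu = 3. Corank 1: A-series; mu = 3 gives A_3. f is A_6 but g is A_3, hence not right-equivalent.

No.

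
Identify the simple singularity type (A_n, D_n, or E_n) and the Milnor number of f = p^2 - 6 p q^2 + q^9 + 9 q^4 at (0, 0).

The Hessian of f at 0 has rank 1. Corank 1: A-series; mu = 8 gives A_8.

Type A_{8}, Milnor number mu = 8.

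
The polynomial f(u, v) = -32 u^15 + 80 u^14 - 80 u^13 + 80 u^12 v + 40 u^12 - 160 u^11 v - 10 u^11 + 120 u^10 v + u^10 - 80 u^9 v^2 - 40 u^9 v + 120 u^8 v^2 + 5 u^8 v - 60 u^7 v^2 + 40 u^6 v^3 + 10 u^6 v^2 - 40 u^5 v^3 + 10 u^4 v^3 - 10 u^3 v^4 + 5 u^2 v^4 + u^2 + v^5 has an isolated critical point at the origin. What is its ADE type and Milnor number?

Type A4, Milnor number mu = 4.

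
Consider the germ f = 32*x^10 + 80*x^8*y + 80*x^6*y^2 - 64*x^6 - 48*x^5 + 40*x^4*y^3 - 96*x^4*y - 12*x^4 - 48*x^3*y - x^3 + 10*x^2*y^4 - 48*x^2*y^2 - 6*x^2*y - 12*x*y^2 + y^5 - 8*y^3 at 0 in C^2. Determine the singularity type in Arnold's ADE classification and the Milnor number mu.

Type E_{8}, Milnor number mu = 8.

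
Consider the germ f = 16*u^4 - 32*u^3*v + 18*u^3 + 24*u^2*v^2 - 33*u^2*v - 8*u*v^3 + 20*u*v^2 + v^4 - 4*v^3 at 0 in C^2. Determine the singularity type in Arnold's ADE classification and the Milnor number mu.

Type D_5, Milnor number mu = 5.

The Hessian of f at 0 is [[0, 0], [0, 0]] with rank 0, so corank 2. A Groebner basis of the Jacobian ideal J(f) in C{u,v} is {u*v^2 - 27*u*v/4 + 9*v^2/2, -81*u*v/8 + v^3 + 27*v^2/4, u^2 - 7*u*v/6 + v^2/3}; counting standard monomials gives mu = 5. Corank 2; j^3 = (2*u - v)*(3*u - 2*v)^2 has shape L^2 M (L != M), so D-series; mu = 5 gives D_5.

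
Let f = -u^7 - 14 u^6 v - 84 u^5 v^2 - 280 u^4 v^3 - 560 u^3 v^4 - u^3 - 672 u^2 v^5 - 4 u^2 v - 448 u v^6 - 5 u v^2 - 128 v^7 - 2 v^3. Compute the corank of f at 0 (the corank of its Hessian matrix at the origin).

2

Hessian at 0 has rank 0.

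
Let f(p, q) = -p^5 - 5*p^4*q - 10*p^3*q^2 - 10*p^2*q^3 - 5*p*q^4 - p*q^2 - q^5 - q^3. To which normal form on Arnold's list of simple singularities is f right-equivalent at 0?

D6

The Hessian of f at 0 has rank 0. Corank 2; j^3 = -q^2*(p + q) has shape L^2 M (L != M), so D-series; mu = 6 gives D_6.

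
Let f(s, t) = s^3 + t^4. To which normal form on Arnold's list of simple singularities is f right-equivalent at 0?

E_6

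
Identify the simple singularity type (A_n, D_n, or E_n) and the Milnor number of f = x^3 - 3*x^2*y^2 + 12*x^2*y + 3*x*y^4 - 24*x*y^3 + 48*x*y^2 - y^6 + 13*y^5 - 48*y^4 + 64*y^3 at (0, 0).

Type E_8, Milnor number mu = 8.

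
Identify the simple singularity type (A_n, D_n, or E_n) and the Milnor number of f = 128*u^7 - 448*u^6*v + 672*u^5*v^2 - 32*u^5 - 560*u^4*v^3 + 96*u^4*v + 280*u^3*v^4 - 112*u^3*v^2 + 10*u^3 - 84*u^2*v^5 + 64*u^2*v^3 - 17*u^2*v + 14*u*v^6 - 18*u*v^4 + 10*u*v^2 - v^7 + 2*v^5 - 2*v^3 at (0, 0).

The Hessian of f at 0 has rank 0. Corank 2; j^3 = (2*u - v)*(5*u^2 - 6*u*v + 2*v^2) splits into three distinct lines over C (the quadratic factor has nonzero discriminant), so D_4.

Type D_4, Milnor number mu = 4.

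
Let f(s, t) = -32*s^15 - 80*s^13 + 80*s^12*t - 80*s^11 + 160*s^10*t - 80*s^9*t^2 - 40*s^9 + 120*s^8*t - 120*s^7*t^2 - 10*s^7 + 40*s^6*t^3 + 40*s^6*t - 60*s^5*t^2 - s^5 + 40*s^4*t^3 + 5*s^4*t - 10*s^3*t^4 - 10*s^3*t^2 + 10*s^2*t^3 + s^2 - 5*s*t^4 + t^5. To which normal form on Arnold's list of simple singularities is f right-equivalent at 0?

A_4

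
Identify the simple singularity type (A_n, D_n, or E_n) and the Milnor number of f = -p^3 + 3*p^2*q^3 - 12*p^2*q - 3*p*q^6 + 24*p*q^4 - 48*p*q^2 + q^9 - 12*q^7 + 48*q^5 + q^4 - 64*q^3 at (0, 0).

Type E_6, Milnor number mu = 6.

The Hessian of f at 0 has rank 0. Corank 2; j^3 = -(p + 4*q)^3 is a perfect cube, so E-series; the 4-jet and mu = 6 give E_6.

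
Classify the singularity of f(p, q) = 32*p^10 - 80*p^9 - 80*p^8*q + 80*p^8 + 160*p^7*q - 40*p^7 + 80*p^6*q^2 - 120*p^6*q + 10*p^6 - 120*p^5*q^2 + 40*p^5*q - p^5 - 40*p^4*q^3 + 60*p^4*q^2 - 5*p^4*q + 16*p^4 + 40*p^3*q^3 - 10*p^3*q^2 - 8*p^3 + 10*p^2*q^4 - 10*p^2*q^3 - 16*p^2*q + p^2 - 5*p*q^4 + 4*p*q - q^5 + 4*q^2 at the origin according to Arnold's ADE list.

A4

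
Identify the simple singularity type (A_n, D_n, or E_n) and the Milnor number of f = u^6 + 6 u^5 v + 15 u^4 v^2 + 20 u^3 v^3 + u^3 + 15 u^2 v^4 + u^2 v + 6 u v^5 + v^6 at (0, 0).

Type D_7, Milnor number mu = 7.

The Hessian of f at 0 has rank 0. Corank 2; j^3 = u^2*(u + v) has shape L^2 M (L != M), so D-series; mu = 7 gives D_7.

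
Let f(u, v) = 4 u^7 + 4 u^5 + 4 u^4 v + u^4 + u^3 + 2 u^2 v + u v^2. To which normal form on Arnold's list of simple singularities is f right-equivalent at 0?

D5

The Hessian of f at 0 has rank 0. Corank 2; j^3 = u*(u + v)^2 has shape L^2 M (L != M), so D-series; mu = 5 gives D_5.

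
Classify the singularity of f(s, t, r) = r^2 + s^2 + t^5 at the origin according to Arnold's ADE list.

A4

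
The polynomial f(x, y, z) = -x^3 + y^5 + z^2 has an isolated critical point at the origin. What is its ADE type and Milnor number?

Type E_8, Milnor number mu = 8.

The Hessian of f at 0 is [[0, 0, 0], [0, 0, 0], [0, 0, 2]] with rank 1, so corank 2. A Groebner basis of the Jacobian ideal J(f) in C{x,y,z} is {y^4, x^2, z}; counting standard monomials gives mu = 8. Corank 2; j^3 = -x^3 is a perfect cube, so E-series; the 5-jet and mu = 8 give E_8.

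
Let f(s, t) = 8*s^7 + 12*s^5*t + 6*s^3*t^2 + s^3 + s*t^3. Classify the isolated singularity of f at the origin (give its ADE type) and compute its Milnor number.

The Hessian of f at 0 is [[0, 0], [0, 0]] with rank 0, so corank 2. A Groebner basis of the Jacobian ideal J(f) in C{s,t} is {s^3, s*t^2, 3*s^2 + t^3}; counting standard monomials gives mu = 7. Corank 2; j^3 = s^3 is a perfect cube, so E-series; the 4-jet and mu = 7 give E_7.

Type E_{7}, Milnor number mu = 7.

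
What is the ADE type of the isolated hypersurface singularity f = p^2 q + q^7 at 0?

The Hessian of f at 0 has rank 0. Corank 2; j^3 = p^2*q has shape L^2 M (L != M), so D-series; mu = 8 gives D_8.

D_8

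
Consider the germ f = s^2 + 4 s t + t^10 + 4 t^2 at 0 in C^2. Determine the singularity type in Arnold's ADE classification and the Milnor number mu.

Type A9, Milnor number mu = 9.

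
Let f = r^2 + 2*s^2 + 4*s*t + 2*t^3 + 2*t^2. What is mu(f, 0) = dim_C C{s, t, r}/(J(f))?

2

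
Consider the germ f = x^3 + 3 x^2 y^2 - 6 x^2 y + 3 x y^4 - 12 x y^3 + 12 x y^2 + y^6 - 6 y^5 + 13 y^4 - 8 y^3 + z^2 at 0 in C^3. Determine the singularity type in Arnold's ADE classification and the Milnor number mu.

Type E_6, Milnor number mu = 6.

The Hessian of f at 0 has rank 1. Corank 2; j^3 = (x - 2*y)^3 is a perfect cube, so E-series; the 4-jet and mu = 6 give E_6.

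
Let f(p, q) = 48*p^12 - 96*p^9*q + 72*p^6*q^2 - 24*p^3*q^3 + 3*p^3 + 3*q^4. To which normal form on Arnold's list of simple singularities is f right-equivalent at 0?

The Hessian of f at 0 has rank 0. Corank 2; j^3 = 3*p^3 is a perfect cube, so E-series; the 4-jet and mu = 6 give E_6.

E_{6}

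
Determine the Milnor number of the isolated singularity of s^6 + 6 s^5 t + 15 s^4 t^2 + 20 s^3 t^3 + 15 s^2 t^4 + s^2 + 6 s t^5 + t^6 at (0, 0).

5

The Hessian of f at 0 has rank 1. Corank 1: A-series; mu = 5 gives A_5.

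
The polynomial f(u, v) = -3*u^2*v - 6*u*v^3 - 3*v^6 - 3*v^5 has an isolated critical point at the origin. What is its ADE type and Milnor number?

Type D_{7}, Milnor number mu = 7.

The Hessian of f at 0 has rank 0. Corank 2; j^3 = -3*u^2*v has shape L^2 M (L != M), so D-series; mu = 7 gives D_7.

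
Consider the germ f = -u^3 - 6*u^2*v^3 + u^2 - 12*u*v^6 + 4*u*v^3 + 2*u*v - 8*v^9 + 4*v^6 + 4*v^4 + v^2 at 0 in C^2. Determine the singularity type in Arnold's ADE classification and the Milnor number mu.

The Hessian of f at 0 has rank 1. Corank 1: A-series; mu = 2 gives A_2.

Type A_2, Milnor number mu = 2.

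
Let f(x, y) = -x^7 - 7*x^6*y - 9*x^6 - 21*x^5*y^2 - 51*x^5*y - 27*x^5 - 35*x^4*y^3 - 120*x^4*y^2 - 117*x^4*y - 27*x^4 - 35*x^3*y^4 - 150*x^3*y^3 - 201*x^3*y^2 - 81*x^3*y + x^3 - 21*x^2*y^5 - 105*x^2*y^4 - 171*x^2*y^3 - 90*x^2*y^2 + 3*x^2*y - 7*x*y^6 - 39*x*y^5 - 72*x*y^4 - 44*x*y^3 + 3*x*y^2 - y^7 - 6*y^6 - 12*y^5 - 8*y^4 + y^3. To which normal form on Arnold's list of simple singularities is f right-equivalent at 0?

The Hessian of f at 0 has rank 0. Corank 2; j^3 = (x + y)^3 is a perfect cube, so E-series; the 4-jet and mu = 7 give E_7.

E_{7}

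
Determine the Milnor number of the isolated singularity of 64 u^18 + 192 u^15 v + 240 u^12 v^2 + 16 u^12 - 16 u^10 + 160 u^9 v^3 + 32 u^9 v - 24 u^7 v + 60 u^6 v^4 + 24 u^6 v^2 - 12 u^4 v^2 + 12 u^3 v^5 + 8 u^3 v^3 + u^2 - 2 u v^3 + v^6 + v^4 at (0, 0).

The Hessian of f at 0 has rank 1. Corank 1: A-series; mu = 3 gives A_3.

3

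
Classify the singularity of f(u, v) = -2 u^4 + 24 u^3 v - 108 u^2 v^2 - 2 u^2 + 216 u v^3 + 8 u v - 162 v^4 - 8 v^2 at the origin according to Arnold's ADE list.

A_3

The Hessian of f at 0 is [[-4, 8], [8, -16]] with rank 1, so corank 1. A Groebner basis of the Jacobian ideal J(f) in C{u,v} is {v^3, u - 2*v}; counting standard monomials gives mu = 3. Corank 1: A-series; mu = 3 gives A_3.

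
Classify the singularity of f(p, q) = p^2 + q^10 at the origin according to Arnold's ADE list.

A_{9}

The Hessian of f at 0 is [[2, 0], [0, 0]] with rank 1, so corank 1. A Groebner basis of the Jacobian ideal J(f) in C{p,q} is {q^9, p}; counting standard monomials gives mu = 9. Corank 1: A-series; mu = 9 gives A_9.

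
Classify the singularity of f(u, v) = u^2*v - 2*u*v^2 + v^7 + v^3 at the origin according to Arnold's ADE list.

D_{8}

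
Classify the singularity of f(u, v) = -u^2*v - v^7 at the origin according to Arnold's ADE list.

D8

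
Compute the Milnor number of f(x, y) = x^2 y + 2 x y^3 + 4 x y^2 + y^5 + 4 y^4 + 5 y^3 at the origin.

4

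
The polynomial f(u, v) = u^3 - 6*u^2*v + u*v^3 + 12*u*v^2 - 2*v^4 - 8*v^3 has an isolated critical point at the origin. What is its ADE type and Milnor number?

The Hessian of f at 0 is [[0, 0], [0, 0]] with rank 0, so corank 2. A Groebner basis of the Jacobian ideal J(f) in C{u,v} is {u^3 - 6*u^2*v - 48*u^2 + 192*u*v - 192*v^2, 6*u^2 + u*v^2 - 24*u*v + 24*v^2, 3*u^2 - 12*u*v + v^3 + 12*v^2}; counting standard monomials gives mu = 7. Corank 2; j^3 = (u - 2*v)^3 is a perfect cube, so E-series; the 4-jet and mu = 7 give E_7.

Type E_7, Milnor number mu = 7.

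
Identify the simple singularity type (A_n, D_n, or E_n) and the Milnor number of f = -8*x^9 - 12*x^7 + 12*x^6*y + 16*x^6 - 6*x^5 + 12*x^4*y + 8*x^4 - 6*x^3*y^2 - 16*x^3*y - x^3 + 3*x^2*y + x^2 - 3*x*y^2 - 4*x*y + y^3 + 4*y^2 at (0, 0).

The Hessian of f at 0 has rank 1. Corank 1: A-series; mu = 2 gives A_2.

Type A2, Milnor number mu = 2.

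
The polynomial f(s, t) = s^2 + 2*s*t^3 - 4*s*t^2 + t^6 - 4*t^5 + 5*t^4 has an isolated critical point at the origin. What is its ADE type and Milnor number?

Type A_{3}, Milnor number mu = 3.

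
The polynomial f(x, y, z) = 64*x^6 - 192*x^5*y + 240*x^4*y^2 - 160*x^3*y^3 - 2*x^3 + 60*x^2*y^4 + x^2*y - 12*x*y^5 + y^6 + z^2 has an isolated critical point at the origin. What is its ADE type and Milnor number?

The Hessian of f at 0 is [[0, 0, 0], [0, 0, 0], [0, 0, 2]] with rank 1, so corank 2. A Groebner basis of the Jacobian ideal J(f) in C{x,y,z} is {x*y/12 + y^5, x*y^2, x^2 - x*y/2, z}; counting standard monomials gives mu = 7. Corank 2; j^3 = -x^2*(2*x - y) has shape L^2 M (L != M), so D-series; mu = 7 gives D_7.

Type D_7, Milnor number mu = 7.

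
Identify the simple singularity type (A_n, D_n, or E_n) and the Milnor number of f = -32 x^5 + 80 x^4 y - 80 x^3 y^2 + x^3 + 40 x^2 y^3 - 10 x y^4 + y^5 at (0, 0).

Type E_8, Milnor number mu = 8.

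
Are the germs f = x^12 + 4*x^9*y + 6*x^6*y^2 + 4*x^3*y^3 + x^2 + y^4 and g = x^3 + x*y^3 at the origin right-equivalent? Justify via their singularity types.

No.

The Hessian of f at 0 has rank 1. Corank 1: A-series; mu = 3 gives A_3. The Hessian of g at 0 has rank 0. Corank 2; j^3 = x^3 is a perfect cube, so E-series; the 4-jet and mu = 7 give E_7. f is A_3 but g is E_7, hence not right-equivalent.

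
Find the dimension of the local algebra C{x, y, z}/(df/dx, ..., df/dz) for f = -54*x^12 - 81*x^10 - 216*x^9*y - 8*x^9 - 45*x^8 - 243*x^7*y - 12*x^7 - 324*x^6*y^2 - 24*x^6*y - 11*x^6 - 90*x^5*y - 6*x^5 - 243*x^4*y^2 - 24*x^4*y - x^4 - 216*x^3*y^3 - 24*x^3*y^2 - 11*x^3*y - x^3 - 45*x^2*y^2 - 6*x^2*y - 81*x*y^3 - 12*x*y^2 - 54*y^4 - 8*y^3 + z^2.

7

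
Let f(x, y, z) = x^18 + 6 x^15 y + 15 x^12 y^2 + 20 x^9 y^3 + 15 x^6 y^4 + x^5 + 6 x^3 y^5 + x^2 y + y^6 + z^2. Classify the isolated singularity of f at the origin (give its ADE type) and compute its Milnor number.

Type D_{7}, Milnor number mu = 7.

The Hessian of f at 0 is [[0, 0, 0], [0, 0, 0], [0, 0, 2]] with rank 1, so corank 2. A Groebner basis of the Jacobian ideal J(f) in C{x,y,z} is {x^2/6 + y^5, x^3, x*y, z}; counting standard monomials gives mu = 7. Corank 2; j^3 = x^2*y has shape L^2 M (L != M), so D-series; mu = 7 gives D_7.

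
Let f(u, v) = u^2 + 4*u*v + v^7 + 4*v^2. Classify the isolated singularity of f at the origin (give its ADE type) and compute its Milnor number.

The Hessian of f at 0 is [[2, 4], [4, 8]] with rank 1, so corank 1. A Groebner basis of the Jacobian ideal J(f) in C{u,v} is {v^6, u + 2*v}; counting standard monomials gives mu = 6. Corank 1: A-series; mu = 6 gives A_6.

Type A_{6}, Milnor number mu = 6.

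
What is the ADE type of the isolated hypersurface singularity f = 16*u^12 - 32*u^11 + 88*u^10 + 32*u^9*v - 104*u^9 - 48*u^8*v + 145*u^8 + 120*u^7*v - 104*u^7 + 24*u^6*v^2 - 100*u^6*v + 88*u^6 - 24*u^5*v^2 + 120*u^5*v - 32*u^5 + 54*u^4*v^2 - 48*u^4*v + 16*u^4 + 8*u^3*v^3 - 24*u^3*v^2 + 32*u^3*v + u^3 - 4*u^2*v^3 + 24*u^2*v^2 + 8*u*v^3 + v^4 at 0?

The Hessian of f at 0 is [[0, 0], [0, 0]] with rank 0, so corank 2. A Groebner basis of the Jacobian ideal J(f) in C{u,v} is {v^4, u*v^2 + v^3/6, u^2}; counting standard monomials gives mu = 6. Corank 2; j^3 = u^3 is a perfect cube, so E-series; the 4-jet and mu = 6 give E_6.

E6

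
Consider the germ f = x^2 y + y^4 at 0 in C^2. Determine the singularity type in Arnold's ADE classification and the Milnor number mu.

Type D5, Milnor number mu = 5.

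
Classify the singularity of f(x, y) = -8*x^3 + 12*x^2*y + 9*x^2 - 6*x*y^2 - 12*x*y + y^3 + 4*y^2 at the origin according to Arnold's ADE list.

A_2

The Hessian of f at 0 is [[18, -12], [-12, 8]] with rank 1, so corank 1. A Groebner basis of the Jacobian ideal J(f) in C{x,y} is {y^2, x - 2*y/3}; counting standard monomials gives mu = 2. Corank 1: A-series; mu = 2 gives A_2.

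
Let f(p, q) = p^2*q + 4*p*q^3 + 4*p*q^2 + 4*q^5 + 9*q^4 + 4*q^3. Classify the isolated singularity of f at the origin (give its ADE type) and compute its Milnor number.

Type D_{5}, Milnor number mu = 5.

The Hessian of f at 0 has rank 0. Corank 2; j^3 = q*(p + 2*q)^2 has shape L^2 M (L != M), so D-series; mu = 5 gives D_5.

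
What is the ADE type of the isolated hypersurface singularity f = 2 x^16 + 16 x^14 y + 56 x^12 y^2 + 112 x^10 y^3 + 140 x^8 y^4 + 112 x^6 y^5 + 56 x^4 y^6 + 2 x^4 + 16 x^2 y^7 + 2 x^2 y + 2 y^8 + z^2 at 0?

The Hessian of f at 0 is [[0, 0, 0], [0, 0, 0], [0, 0, 2]] with rank 1, so corank 2. A Groebner basis of the Jacobian ideal J(f) in C{x,y,z} is {x^2/8 + y^7, x^3, x*y, z}; counting standard monomials gives mu = 9. Corank 2; j^3 = 2*x^2*y has shape L^2 M (L != M), so D-series; mu = 9 gives D_9.

D_9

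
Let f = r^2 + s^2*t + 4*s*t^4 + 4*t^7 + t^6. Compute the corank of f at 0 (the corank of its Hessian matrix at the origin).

2

Hessian at 0 has rank 1.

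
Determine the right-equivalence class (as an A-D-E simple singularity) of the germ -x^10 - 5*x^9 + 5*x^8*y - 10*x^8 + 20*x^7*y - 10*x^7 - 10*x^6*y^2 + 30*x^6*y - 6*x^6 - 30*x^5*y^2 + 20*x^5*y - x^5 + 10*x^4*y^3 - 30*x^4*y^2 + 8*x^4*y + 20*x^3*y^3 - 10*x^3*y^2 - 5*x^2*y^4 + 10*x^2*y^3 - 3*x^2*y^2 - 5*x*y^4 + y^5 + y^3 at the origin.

The Hessian of f at 0 has rank 0. Corank 2; j^3 = y^3 is a perfect cube, so E-series; the 5-jet and mu = 8 give E_8.

E_{8}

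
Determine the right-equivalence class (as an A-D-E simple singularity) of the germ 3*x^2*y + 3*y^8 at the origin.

The Hessian of f at 0 has rank 0. Corank 2; j^3 = 3*x^2*y has shape L^2 M (L != M), so D-series; mu = 9 gives D_9.

D_{9}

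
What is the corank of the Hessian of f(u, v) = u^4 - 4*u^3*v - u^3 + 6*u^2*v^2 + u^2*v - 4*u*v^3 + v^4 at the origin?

2

The Hessian at 0 is [[0, 0], [0, 0]] of rank 0; hence corank 2.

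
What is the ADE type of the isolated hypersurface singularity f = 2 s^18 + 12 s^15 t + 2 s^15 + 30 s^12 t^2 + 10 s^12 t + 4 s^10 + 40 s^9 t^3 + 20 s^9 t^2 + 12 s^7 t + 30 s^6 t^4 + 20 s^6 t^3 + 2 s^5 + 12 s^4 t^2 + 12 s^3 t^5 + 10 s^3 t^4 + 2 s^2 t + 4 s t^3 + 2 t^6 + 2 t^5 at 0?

The Hessian of f at 0 is [[0, 0], [0, 0]] with rank 0, so corank 2. A Groebner basis of the Jacobian ideal J(f) in C{s,t} is {s^3, s^2*t + s^2/6 + s*t^2/6, s*t + t^3}; counting standard monomials gives mu = 7. Corank 2; j^3 = 2*s^2*t has shape L^2 M (L != M), so D-series; mu = 7 gives D_7.

D_{7}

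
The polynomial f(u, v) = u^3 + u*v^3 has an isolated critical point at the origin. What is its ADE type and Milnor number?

Type E_{7}, Milnor number mu = 7.

The Hessian of f at 0 has rank 0. Corank 2; j^3 = u^3 is a perfect cube, so E-series; the 4-jet and mu = 7 give E_7.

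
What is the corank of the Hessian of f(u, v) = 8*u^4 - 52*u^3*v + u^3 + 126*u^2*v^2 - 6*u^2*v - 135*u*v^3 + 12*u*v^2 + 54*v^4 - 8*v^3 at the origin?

2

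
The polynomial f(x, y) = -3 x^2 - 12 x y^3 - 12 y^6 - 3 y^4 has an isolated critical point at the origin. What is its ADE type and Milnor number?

The Hessian of f at 0 has rank 1. Corank 1: A-series; mu = 3 gives A_3.

Type A_3, Milnor number mu = 3.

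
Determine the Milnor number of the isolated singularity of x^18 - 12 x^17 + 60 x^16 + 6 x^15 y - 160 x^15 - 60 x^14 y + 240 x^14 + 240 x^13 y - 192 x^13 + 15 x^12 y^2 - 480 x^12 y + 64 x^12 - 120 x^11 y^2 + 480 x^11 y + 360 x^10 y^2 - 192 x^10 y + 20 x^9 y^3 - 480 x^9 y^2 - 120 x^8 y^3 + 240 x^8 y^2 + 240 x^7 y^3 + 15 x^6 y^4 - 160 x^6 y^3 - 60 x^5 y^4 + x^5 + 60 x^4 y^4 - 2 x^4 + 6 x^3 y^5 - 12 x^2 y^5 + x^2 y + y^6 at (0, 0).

The Hessian of f at 0 has rank 0. Corank 2; j^3 = x^2*y has shape L^2 M (L != M), so D-series; mu = 7 gives D_7.

7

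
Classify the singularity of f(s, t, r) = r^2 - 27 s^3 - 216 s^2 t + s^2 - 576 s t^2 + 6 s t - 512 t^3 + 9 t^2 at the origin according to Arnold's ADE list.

The Hessian of f at 0 has rank 2. Corank 1: A-series; mu = 2 gives A_2.

A2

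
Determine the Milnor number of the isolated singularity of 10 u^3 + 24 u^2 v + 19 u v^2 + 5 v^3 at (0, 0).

The Hessian of f at 0 has rank 0. Corank 2; j^3 = (u + v)*(10*u^2 + 14*u*v + 5*v^2) splits into three distinct lines over C (the quadratic factor has nonzero discriminant), so D_4.

4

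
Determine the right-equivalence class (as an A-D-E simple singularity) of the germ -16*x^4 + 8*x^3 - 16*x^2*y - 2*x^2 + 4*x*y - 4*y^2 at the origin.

A_{1}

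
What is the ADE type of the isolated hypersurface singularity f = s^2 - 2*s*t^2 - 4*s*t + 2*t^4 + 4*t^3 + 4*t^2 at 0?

A3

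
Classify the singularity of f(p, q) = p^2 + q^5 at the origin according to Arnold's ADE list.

A_{4}

The Hessian of f at 0 has rank 1. Corank 1: A-series; mu = 4 gives A_4.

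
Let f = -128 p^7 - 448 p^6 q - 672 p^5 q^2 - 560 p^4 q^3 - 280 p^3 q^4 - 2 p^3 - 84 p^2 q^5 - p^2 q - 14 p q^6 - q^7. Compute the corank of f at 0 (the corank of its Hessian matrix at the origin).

2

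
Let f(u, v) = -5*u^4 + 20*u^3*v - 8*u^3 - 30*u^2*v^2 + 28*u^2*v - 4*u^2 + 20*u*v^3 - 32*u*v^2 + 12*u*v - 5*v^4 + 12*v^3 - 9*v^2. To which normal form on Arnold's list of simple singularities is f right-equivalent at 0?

The Hessian of f at 0 has rank 1. Corank 1: A-series; mu = 3 gives A_3.

A_3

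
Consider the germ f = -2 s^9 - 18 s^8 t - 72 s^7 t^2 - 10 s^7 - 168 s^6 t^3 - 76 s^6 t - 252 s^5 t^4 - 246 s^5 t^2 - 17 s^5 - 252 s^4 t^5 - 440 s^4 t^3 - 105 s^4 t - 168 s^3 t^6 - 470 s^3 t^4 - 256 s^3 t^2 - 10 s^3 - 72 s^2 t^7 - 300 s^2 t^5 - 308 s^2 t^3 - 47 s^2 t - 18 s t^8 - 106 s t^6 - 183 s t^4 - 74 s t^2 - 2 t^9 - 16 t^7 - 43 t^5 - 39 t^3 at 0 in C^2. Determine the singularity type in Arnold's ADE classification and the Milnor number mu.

The Hessian of f at 0 has rank 0. Corank 2; j^3 = -(2*s + 3*t)*(5*s^2 + 16*s*t + 13*t^2) splits into three distinct lines over C (the quadratic factor has nonzero discriminant), so D_4.

Type D_4, Milnor number mu = 4.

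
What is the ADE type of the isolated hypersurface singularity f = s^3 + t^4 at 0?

E_6

The Hessian of f at 0 is [[0, 0], [0, 0]] with rank 0, so corank 2. A Groebner basis of the Jacobian ideal J(f) in C{s,t} is {t^3, s^2}; counting standard monomials gives mu = 6. Corank 2; j^3 = s^3 is a perfect cube, so E-series; the 4-jet and mu = 6 give E_6.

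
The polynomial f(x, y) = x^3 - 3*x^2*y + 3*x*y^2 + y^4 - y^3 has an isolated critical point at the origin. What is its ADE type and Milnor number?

Type E_6, Milnor number mu = 6.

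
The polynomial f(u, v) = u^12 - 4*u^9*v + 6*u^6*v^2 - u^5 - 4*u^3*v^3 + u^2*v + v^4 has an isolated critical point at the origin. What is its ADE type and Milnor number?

Type D_{5}, Milnor number mu = 5.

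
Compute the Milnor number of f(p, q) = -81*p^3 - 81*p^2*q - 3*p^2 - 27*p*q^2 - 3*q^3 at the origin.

2

The Hessian of f at 0 is [[-6, 0], [0, 0]] with rank 1, so corank 1. A Groebner basis of the Jacobian ideal J(f) in C{p,q} is {q^2, p}; counting standard monomials gives mu = 2. Corank 1: A-series; mu = 2 gives A_2.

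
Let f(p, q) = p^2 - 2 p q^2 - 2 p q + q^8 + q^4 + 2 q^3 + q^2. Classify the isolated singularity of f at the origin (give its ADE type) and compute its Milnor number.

The Hessian of f at 0 has rank 1. Corank 1: A-series; mu = 7 gives A_7.

Type A_{7}, Milnor number mu = 7.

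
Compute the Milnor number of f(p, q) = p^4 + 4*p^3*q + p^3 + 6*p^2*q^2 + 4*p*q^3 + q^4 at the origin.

The Hessian of f at 0 has rank 0. Corank 2; j^3 = p^3 is a perfect cube, so E-series; the 4-jet and mu = 6 give E_6.

6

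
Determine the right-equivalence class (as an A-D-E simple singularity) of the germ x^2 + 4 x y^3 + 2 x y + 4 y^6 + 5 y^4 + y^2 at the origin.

A_{3}

The Hessian of f at 0 is [[2, 2], [2, 2]] with rank 1, so corank 1. A Groebner basis of the Jacobian ideal J(f) in C{x,y} is {y^3, x + y}; counting standard monomials gives mu = 3. Corank 1: A-series; mu = 3 gives A_3.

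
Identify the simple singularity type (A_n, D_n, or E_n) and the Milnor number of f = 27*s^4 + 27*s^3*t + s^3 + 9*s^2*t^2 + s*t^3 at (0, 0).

Type E_{7}, Milnor number mu = 7.

The Hessian of f at 0 has rank 0. Corank 2; j^3 = s^3 is a perfect cube, so E-series; the 4-jet and mu = 7 give E_7.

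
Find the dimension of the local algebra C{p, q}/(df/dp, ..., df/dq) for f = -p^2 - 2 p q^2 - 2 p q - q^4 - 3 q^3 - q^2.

2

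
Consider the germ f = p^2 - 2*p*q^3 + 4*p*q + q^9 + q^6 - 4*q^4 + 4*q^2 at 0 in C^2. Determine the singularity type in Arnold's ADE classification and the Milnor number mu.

Type A_{8}, Milnor number mu = 8.

The Hessian of f at 0 is [[2, 4], [4, 8]] with rank 1, so corank 1. A Groebner basis of the Jacobian ideal J(f) in C{p,q} is {p^2*q^2 + 4*p^2 + 12*p*q + 8*q^2, p^3 + 6*p^2*q + 12*p*q^2 + 8*p + 16*q, -p + q^3 - 2*q}; counting standard monomials gives mu = 8. Corank 1: A-series; mu = 8 gives A_8.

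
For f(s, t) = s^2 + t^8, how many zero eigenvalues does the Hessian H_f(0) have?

1

Hessian at 0 has rank 1.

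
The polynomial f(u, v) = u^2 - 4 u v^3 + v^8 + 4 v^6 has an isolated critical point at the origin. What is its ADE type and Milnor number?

Type A_{7}, Milnor number mu = 7.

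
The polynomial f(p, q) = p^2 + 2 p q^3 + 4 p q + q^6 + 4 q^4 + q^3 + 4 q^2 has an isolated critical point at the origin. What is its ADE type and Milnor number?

The Hessian of f at 0 is [[2, 4], [4, 8]] with rank 1, so corank 1. A Groebner basis of the Jacobian ideal J(f) in C{p,q} is {q^2, p + 2*q}; counting standard monomials gives mu = 2. Corank 1: A-series; mu = 2 gives A_2.

Type A_{2}, Milnor number mu = 2.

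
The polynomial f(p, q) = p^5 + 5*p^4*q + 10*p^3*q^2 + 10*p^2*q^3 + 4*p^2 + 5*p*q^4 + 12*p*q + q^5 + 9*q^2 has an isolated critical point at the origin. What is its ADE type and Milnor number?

The Hessian of f at 0 has rank 1. Corank 1: A-series; mu = 4 gives A_4.

Type A4, Milnor number mu = 4.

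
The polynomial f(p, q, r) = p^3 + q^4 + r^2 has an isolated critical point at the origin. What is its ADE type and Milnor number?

Type E6, Milnor number mu = 6.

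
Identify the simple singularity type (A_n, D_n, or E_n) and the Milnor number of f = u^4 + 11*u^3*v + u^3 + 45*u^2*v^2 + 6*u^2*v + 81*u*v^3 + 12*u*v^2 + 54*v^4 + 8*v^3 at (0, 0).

Type E_{7}, Milnor number mu = 7.

The Hessian of f at 0 is [[0, 0], [0, 0]] with rank 0, so corank 2. A Groebner basis of the Jacobian ideal J(f) in C{u,v} is {3*u^2 + 12*u*v + v^4 + v^3 + 12*v^2, u^3 + 30*u^2 + 120*u*v + 18*v^3 + 120*v^2, u^2*v - 9*u^2 - 36*u*v - 7*v^3 - 36*v^2, 2*u^2 + u*v^2 + 8*u*v + 8*v^3/3 + 8*v^2}; counting standard monomials gives mu = 7. Corank 2; j^3 = (u + 2*v)^3 is a perfect cube, so E-series; the 4-jet and mu = 7 give E_7.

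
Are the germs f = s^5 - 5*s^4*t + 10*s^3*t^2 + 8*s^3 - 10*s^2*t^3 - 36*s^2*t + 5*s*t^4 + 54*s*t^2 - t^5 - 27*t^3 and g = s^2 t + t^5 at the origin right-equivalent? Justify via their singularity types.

No.

The Hessian of f at 0 is [[0, 0], [0, 0]] with rank 0, so corank 2. A Groebner basis of the Jacobian ideal J(f) in C{s,t} is {t^5, s*t^3 - 11*t^4/8, s^2 - 3*s*t + 9*t^2/4}; counting standard monomials gives mu = 8. Corank 2; j^3 = (2*s - 3*t)^3 is a perfect cube, so E-series; the 5-jet and mu = 8 give E_8. The Hessian of g at 0 is [[0, 0], [0, 0]] with rank 0, so corank 2. A Groebner basis of the Jacobian ideal J(g) in C{s,t} is {s^2/5 + t^4, s^3, s*t}; counting standard monomials gives mu = 6. Corank 2; j^3 = s^2*t has shape L^2 M (L != M), so D-series; mu = 6 gives D_6. f is E_8 but g is D_6, hence not right-equivalent.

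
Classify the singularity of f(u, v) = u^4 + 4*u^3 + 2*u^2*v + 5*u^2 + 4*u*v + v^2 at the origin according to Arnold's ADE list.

A_{1}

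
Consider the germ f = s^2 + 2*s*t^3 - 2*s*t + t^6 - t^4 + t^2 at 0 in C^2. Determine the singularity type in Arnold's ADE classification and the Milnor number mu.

Type A_3, Milnor number mu = 3.

The Hessian of f at 0 is [[2, -2], [-2, 2]] with rank 1, so corank 1. A Groebner basis of the Jacobian ideal J(f) in C{s,t} is {t^3, s - t}; counting standard monomials gives mu = 3. Corank 1: A-series; mu = 3 gives A_3.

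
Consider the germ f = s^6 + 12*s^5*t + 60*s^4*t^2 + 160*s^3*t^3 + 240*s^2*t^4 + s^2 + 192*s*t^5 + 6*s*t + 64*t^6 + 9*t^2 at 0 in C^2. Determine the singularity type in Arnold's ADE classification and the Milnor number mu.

Type A_{5}, Milnor number mu = 5.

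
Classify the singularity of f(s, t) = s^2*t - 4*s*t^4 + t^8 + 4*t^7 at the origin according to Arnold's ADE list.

D_9

The Hessian of f at 0 is [[0, 0], [0, 0]] with rank 0, so corank 2. A Groebner basis of the Jacobian ideal J(f) in C{s,t} is {s^2*t^2, -s^2*t - s^2/2 + s*t^3, -s*t/2 + t^4, s^3}; counting standard monomials gives mu = 9. Corank 2; j^3 = s^2*t has shape L^2 M (L != M), so D-series; mu = 9 gives D_9.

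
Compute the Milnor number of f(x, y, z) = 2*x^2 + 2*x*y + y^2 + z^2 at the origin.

1

The Hessian of f at 0 has rank 3. Corank 0: nondegenerate Morse point, so A_1.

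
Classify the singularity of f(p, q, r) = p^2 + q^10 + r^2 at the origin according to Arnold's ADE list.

A_9

The Hessian of f at 0 has rank 2. Corank 1: A-series; mu = 9 gives A_9.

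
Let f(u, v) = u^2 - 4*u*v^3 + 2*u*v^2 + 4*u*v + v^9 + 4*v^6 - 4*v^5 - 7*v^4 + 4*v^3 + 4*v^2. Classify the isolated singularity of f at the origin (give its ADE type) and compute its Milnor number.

Type A_{8}, Milnor number mu = 8.

The Hessian of f at 0 is [[2, 4], [4, 8]] with rank 1, so corank 1. A Groebner basis of the Jacobian ideal J(f) in C{u,v} is {u^2*v^2 + u^2*v + 11*u^2/4 + 7*u*v^2 + 73*u*v/8 + 65*u/16 + 181*v^2/16 + 65*v/8, u^3 + 9*u^2*v/2 - 5*u^2/4 + 17*u*v^2/4 - 21*u*v/4 - 7*u/8 - 51*v^2/8 - 7*v/4, -u/2 + v^3 - v^2/2 - v}; counting standard monomials gives mu = 8. Corank 1: A-series; mu = 8 gives A_8.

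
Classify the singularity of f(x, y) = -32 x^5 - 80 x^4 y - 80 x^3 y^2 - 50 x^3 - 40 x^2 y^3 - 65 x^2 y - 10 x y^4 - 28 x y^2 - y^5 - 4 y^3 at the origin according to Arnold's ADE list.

D6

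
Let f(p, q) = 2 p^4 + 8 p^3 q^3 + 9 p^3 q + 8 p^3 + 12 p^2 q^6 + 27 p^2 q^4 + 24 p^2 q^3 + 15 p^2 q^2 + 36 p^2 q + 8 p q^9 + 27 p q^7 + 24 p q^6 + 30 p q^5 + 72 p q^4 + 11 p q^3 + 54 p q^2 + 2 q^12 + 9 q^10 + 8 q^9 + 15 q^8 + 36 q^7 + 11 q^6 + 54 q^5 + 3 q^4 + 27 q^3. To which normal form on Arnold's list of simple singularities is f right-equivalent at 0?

The Hessian of f at 0 is [[0, 0], [0, 0]] with rank 0, so corank 2. A Groebner basis of the Jacobian ideal J(f) in C{p,q} is {768*p^2 + 2304*p*q + q^4 - 8*q^3 + 1728*q^2, p^3 + 180*p^2 + 540*p*q + 3*q^3/2 + 405*q^2, p^2*q - 88*p^2 - 264*p*q - 4*q^3/3 - 198*q^2, 32*p^2 + p*q^2 + 96*p*q + 7*q^3/6 + 72*q^2}; counting standard monomials gives mu = 7. Corank 2; j^3 = (2*p + 3*q)^3 is a perfect cube, so E-series; the 4-jet and mu = 7 give E_7.

E7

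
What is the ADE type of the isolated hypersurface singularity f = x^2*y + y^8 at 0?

D_9

The Hessian of f at 0 is [[0, 0], [0, 0]] with rank 0, so corank 2. A Groebner basis of the Jacobian ideal J(f) in C{x,y} is {x^2/8 + y^7, x^3, x*y}; counting standard monomials gives mu = 9. Corank 2; j^3 = x^2*y has shape L^2 M (L != M), so D-series; mu = 9 gives D_9.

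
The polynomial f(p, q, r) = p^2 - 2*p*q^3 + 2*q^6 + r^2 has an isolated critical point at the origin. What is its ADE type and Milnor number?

The Hessian of f at 0 is [[2, 0, 0], [0, 0, 0], [0, 0, 2]] with rank 2, so corank 1. A Groebner basis of the Jacobian ideal J(f) in C{p,q,r} is {p*q^2, -p + q^3, p^2, r}; counting standard monomials gives mu = 5. Corank 1: A-series; mu = 5 gives A_5.

Type A5, Milnor number mu = 5.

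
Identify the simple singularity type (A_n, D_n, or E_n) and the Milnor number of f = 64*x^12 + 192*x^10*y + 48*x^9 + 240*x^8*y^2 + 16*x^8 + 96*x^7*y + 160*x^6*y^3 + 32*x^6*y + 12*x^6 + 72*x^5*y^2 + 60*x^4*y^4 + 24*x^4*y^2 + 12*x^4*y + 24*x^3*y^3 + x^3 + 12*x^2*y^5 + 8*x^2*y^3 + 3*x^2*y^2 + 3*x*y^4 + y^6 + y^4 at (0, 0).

Type E6, Milnor number mu = 6.

The Hessian of f at 0 has rank 0. Corank 2; j^3 = x^3 is a perfect cube, so E-series; the 4-jet and mu = 6 give E_6.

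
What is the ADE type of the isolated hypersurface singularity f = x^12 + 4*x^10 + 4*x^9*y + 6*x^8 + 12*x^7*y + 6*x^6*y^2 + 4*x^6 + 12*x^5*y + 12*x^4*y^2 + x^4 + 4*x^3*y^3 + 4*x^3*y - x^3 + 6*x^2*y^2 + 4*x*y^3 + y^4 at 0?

The Hessian of f at 0 is [[0, 0], [0, 0]] with rank 0, so corank 2. A Groebner basis of the Jacobian ideal J(f) in C{x,y} is {y^4, x*y^2 + y^3/3, x^2}; counting standard monomials gives mu = 6. Corank 2; j^3 = -x^3 is a perfect cube, so E-series; the 4-jet and mu = 6 give E_6.

E6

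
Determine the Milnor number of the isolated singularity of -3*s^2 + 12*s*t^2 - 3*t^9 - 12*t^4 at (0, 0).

The Hessian of f at 0 is [[-6, 0], [0, 0]] with rank 1, so corank 1. A Groebner basis of the Jacobian ideal J(f) in C{s,t} is {s^4, -s/2 + t^2}; counting standard monomials gives mu = 8. Corank 1: A-series; mu = 8 gives A_8.

8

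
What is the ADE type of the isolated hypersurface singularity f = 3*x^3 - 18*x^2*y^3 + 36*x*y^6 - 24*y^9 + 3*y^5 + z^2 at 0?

E_{8}

The Hessian of f at 0 has rank 1. Corank 2; j^3 = 3*x^3 is a perfect cube, so E-series; the 5-jet and mu = 8 give E_8.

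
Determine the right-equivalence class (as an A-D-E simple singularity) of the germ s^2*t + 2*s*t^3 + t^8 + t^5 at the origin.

D_9

The Hessian of f at 0 has rank 0. Corank 2; j^3 = s^2*t has shape L^2 M (L != M), so D-series; mu = 9 gives D_9.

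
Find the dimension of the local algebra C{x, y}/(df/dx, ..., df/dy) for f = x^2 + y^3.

2

The Hessian of f at 0 is [[2, 0], [0, 0]] with rank 1, so corank 1. A Groebner basis of the Jacobian ideal J(f) in C{x,y} is {y^2, x}; counting standard monomials gives mu = 2. Corank 1: A-series; mu = 2 gives A_2.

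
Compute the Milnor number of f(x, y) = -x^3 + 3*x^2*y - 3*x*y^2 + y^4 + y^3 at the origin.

The Hessian of f at 0 is [[0, 0], [0, 0]] with rank 0, so corank 2. A Groebner basis of the Jacobian ideal J(f) in C{x,y} is {y^3, x^2 - 2*x*y + y^2}; counting standard monomials gives mu = 6. Corank 2; j^3 = -(x - y)^3 is a perfect cube, so E-series; the 4-jet and mu = 6 give E_6.

6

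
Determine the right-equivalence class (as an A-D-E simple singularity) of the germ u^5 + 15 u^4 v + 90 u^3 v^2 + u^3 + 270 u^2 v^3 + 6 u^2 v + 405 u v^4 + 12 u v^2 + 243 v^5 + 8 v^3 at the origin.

E8

The Hessian of f at 0 is [[0, 0], [0, 0]] with rank 0, so corank 2. A Groebner basis of the Jacobian ideal J(f) in C{u,v} is {v^5, u*v^3 + 9*v^4/4, u^2 + 4*u*v + 4*v^2}; counting standard monomials gives mu = 8. Corank 2; j^3 = (u + 2*v)^3 is a perfect cube, so E-series; the 5-jet and mu = 8 give E_8.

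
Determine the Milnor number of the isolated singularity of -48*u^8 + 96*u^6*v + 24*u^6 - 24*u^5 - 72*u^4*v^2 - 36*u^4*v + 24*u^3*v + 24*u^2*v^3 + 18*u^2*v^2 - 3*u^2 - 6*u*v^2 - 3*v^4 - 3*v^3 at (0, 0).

2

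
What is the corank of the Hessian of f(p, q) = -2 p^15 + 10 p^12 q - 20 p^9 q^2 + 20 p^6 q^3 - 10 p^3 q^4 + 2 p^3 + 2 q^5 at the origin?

Hessian at 0 has rank 0.

2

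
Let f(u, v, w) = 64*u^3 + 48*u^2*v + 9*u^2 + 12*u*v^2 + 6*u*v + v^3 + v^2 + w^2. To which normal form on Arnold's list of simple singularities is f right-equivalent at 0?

The Hessian of f at 0 has rank 2. Corank 1: A-series; mu = 2 gives A_2.

A2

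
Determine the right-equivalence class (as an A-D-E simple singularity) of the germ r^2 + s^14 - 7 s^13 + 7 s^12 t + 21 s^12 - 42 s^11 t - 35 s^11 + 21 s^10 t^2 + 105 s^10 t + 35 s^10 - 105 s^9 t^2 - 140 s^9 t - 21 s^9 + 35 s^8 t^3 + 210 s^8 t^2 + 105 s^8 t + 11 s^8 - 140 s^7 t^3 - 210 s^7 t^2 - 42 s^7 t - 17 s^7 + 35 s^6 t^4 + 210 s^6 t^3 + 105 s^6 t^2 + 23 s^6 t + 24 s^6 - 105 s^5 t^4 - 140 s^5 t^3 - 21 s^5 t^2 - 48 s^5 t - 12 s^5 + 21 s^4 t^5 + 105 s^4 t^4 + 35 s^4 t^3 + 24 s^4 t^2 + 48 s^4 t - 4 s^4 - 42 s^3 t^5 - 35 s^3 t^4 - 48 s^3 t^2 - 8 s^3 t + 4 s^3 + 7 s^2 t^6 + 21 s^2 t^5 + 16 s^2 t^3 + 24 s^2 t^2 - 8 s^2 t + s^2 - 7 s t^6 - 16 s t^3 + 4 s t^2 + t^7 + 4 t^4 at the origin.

A6

The Hessian of f at 0 is [[2, 0, 0], [0, 0, 0], [0, 0, 2]] with rank 2, so corank 1. A Groebner basis of the Jacobian ideal J(f) in C{s,t,r} is {s^3, s^2*t + s^2/2 - s*t + s/4 + t^2/2, 3*s^2/2 + s*t^2 - 2*s*t + s/2 + t^2, 5*s^2/2 - 5*s*t/2 + 3*s/4 + t^3 + 3*t^2/2, r}; counting standard monomials gives mu = 6. Corank 1: A-series; mu = 6 gives A_6.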